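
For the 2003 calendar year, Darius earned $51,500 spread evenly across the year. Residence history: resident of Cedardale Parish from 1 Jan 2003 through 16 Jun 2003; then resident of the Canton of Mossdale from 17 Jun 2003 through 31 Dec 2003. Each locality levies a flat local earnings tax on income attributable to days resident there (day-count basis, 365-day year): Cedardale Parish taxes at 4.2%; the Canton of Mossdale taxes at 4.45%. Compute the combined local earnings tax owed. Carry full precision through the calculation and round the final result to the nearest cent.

Cedardale Parish, 1 Jan – 16 Jun 2003: 167 days → $51,500 × 4.2% × 167/365 = $989.6466
The Canton of Mossdale, 17 Jun – 31 Dec 2003: 198 days → $51,500 × 4.45% × 198/365 = $1,243.1959
Total = $2,232.8425

$2,232.84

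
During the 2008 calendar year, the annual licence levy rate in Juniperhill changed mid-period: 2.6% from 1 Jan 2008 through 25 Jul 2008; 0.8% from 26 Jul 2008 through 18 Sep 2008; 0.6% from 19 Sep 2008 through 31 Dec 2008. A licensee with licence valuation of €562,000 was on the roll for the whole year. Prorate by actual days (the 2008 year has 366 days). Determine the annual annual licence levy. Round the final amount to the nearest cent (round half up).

1 Jan – 25 Jul 2008: 207 days at 2.6% → €562,000 × 2.6% × 207/366 = €8,264.1639
26 Jul – 18 Sep 2008: 55 days at 0.8% → €562,000 × 0.8% × 55/366 = €675.6284
19 Sep – 31 Dec 2008: 104 days at 0.6% → €562,000 × 0.6% × 104/366 = €958.1639
Total = €9,897.9563

€9,897.96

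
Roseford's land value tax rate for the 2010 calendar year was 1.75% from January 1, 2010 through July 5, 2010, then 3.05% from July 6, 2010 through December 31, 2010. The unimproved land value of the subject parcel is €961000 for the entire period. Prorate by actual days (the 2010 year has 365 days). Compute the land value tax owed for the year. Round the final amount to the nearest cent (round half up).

January 1 – July 5, 2010: 186 days at 1.75% → €961000 × 1.75% × 186/365 = €8570.0137
July 6 – December 31, 2010: 179 days at 3.05% → €961000 × 3.05% × 179/365 = €14374.1904
Total = €22944.2041

€22944.20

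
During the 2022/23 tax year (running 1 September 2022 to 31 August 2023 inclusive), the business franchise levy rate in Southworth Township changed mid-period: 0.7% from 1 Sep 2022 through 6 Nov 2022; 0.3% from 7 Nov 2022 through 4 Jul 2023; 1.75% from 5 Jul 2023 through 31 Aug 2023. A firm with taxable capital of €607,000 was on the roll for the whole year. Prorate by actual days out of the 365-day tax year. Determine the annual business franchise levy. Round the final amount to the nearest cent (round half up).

1 Sep – 6 Nov 2022: 67 days at 0.7% → €607,000 × 0.7% × 67/365 = €779.9534
7 Nov 2022 – 4 Jul 2023: 240 days at 0.3% → €607,000 × 0.3% × 240/365 = €1,197.3699
5 Jul – 31 Aug 2023: 58 days at 1.75% → €607,000 × 1.75% × 58/365 = €1,687.9589
Total = €3,665.2822

€3,665.28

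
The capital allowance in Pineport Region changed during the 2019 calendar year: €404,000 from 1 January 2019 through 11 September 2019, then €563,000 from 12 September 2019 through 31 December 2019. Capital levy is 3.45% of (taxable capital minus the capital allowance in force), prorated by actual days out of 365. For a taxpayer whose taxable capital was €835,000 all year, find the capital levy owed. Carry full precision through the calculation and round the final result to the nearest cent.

1 January – 11 September 2019: 254 days, exemption €404,000 → (€835,000 − €404,000) × 3.45% × 254/365 = €10,347.5425
12 September – 31 December 2019: 111 days, exemption €563,000 → (€835,000 − €563,000) × 3.45% × 111/365 = €2,853.7644
Total = €13,201.3068

€13,201.31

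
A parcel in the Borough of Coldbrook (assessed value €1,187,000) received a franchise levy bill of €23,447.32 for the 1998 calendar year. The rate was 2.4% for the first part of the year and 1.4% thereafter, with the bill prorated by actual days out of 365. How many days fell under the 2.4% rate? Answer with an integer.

Let d = days at the first rate; then 365 − d days at the second rate.
€1,187,000 × [2.4%·d + 1.4%·(365−d)] / 365 = €23,447.32
Solving gives d = 210, so the new rate took effect on July 30, 1998.

210 days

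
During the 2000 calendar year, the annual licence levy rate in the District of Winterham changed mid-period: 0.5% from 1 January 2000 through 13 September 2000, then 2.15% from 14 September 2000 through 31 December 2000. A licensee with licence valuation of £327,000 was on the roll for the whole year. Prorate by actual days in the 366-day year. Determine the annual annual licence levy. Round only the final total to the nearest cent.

1 January – 13 September 2000: 257 days at 0.5% → £327,000 × 0.5% × 257/366 = £1,148.0738
14 September – 31 December 2000: 109 days at 2.15% → £327,000 × 2.15% × 109/366 = £2,093.7828
Total = £3,241.8566

£3,241.86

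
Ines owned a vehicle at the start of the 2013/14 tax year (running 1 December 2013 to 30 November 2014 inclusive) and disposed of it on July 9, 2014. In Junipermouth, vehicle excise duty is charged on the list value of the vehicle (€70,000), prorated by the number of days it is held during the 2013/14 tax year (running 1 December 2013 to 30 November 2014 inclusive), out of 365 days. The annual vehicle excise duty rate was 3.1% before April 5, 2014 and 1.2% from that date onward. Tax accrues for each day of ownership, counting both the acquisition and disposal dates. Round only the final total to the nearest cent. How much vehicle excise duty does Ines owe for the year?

€964.08

December 1, 2013 – April 4, 2014: 125 days at 3.1% → €70,000 × 3.1% × 125/365 = €743.1507
April 5 – July 9, 2014: 96 days at 1.2% → €70,000 × 1.2% × 96/365 = €220.9315
Total = €964.0822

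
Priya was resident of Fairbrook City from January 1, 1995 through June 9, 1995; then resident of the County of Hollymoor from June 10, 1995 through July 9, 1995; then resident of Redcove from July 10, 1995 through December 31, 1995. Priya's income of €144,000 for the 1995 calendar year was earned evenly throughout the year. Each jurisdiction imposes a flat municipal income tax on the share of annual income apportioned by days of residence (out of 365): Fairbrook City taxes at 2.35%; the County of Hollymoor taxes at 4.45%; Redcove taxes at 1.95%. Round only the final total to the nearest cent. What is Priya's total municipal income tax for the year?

€3,356.38

Fairbrook City, January 1 – June 9, 1995: 160 days → €144,000 × 2.35% × 160/365 = €1,483.3973
The County of Hollymoor, June 10 – July 9, 1995: 30 days → €144,000 × 4.45% × 30/365 = €526.6849
Redcove, July 10 – December 31, 1995: 175 days → €144,000 × 1.95% × 175/365 = €1,346.3014
Total = €3,356.3836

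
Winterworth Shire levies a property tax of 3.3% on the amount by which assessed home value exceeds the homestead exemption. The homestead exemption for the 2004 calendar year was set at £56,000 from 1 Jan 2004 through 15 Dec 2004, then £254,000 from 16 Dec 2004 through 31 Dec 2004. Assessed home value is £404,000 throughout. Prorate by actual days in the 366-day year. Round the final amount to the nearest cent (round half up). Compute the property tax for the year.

1 Jan – 15 Dec 2004: 350 days, exemption £56,000 → (£404,000 − £56,000) × 3.3% × 350/366 = £10,981.9672
16 Dec – 31 Dec 2004: 16 days, exemption £254,000 → (£404,000 − £254,000) × 3.3% × 16/366 = £216.3934
Total = £11,198.3607

£11,198.36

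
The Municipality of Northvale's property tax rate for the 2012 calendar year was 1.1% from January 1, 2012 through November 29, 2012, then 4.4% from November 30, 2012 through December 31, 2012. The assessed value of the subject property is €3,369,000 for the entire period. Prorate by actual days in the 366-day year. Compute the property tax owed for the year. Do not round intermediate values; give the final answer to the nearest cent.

January 1 – November 29, 2012: 334 days at 1.1% → €3,369,000 × 1.1% × 334/366 = €33,818.8689
November 30 – December 31, 2012: 32 days at 4.4% → €3,369,000 × 4.4% × 32/366 = €12,960.5246
Total = €46,779.3934

€46,779.39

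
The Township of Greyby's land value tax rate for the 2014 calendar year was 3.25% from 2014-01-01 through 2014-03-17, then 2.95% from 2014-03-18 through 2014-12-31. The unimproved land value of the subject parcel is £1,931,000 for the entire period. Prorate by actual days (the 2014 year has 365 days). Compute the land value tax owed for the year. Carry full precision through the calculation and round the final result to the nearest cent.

£58,170.71

2014-01-01 to 2014-03-17: 76 days at 3.25% → £1,931,000 × 3.25% × 76/365 = £13,067.3151
2014-03-18 to 2014-12-31: 289 days at 2.95% → £1,931,000 × 2.95% × 289/365 = £45,103.3986
Total = £58,170.7137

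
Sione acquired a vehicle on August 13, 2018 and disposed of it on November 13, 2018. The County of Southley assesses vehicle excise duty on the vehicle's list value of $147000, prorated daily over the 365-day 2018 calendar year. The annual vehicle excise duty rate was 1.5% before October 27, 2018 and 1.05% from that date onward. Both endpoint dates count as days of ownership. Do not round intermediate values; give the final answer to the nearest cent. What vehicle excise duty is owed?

August 13 – October 26, 2018: 75 days at 1.5% → $147000 × 1.5% × 75/365 = $453.0822
October 27 – November 13, 2018: 18 days at 1.05% → $147000 × 1.05% × 18/365 = $76.1178
Total = $529.2000

$529.20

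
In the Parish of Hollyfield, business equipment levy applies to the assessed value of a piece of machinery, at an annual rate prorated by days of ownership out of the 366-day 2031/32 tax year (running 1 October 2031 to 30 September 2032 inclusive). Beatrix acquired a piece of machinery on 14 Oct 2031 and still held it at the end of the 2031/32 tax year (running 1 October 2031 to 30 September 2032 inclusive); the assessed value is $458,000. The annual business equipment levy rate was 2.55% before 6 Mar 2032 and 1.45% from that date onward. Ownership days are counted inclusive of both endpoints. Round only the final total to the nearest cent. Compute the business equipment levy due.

14 Oct 2031 – 5 Mar 2032: 144 days at 2.55% → $458,000 × 2.55% × 144/366 = $4,595.0164
6 Mar – 30 Sep 2032: 209 days at 1.45% → $458,000 × 1.45% × 209/366 = $3,792.2650
Total = $8,387.2814

$8,387.28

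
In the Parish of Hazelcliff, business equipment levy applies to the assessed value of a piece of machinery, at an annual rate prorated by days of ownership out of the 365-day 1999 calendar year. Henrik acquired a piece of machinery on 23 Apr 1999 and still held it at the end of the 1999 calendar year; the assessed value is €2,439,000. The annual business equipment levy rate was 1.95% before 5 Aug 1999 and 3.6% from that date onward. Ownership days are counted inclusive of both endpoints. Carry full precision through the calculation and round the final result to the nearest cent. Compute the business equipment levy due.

23 Apr – 4 Aug 1999: 104 days at 1.95% → €2,439,000 × 1.95% × 104/365 = €13,551.4849
5 Aug – 31 Dec 1999: 149 days at 3.6% → €2,439,000 × 3.6% × 149/365 = €35,843.2767
Total = €49,394.7616

€49,394.76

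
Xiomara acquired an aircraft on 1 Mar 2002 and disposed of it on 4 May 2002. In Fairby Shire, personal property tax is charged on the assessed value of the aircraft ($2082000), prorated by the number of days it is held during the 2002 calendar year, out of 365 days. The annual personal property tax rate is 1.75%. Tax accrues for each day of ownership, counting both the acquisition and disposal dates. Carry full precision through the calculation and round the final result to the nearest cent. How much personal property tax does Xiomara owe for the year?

Days held (1 Mar – 4 May 2002): 65 out of 365
Tax = $2082000 × 1.75% × 65/365 = $6488.4247

$6488.42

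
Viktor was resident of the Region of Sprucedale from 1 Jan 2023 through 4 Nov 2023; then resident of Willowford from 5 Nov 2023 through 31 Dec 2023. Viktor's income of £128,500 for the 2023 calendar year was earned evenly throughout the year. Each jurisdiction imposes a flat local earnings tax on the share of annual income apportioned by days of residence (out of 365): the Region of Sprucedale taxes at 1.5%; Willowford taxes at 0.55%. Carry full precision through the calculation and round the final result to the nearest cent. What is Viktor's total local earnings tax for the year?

The Region of Sprucedale, 1 Jan – 4 Nov 2023: 308 days → £128,500 × 1.5% × 308/365 = £1,626.4932
Willowford, 5 Nov – 31 Dec 2023: 57 days → £128,500 × 0.55% × 57/365 = £110.3692
Total = £1,736.8623

£1,736.86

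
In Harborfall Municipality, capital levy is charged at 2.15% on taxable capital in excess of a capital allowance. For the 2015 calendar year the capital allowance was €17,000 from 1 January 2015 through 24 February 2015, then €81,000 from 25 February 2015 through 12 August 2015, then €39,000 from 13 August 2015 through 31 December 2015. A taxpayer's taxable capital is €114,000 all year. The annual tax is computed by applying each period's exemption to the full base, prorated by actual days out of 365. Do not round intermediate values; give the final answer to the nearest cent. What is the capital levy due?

€1,265.67

1 January – 24 February 2015: 55 days, exemption €17,000 → (€114,000 − €17,000) × 2.15% × 55/365 = €314.2534
25 February – 12 August 2015: 169 days, exemption €81,000 → (€114,000 − €81,000) × 2.15% × 169/365 = €328.5082
13 August – 31 December 2015: 141 days, exemption €39,000 → (€114,000 − €39,000) × 2.15% × 141/365 = €622.9110
Total = €1,265.6726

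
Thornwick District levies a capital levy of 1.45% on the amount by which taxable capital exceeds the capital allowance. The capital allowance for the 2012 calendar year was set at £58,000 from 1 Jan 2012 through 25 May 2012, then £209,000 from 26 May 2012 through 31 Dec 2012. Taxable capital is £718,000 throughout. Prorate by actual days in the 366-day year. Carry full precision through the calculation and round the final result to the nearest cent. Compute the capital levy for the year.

1 Jan – 25 May 2012: 146 days, exemption £58,000 → (£718,000 − £58,000) × 1.45% × 146/366 = £3,817.5410
26 May – 31 Dec 2012: 220 days, exemption £209,000 → (£718,000 − £209,000) × 1.45% × 220/366 = £4,436.3661
Total = £8,253.9071

£8,253.91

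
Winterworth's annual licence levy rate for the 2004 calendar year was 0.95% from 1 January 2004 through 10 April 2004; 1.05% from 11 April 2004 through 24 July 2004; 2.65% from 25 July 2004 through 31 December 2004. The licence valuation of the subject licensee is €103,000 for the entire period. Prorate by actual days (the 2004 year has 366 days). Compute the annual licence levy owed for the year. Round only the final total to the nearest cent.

€1,773.51

1 January – 10 April 2004: 101 days at 0.95% → €103,000 × 0.95% × 101/366 = €270.0232
11 April – 24 July 2004: 105 days at 1.05% → €103,000 × 1.05% × 105/366 = €310.2664
25 July – 31 December 2004: 160 days at 2.65% → €103,000 × 2.65% × 160/366 = €1,193.2240
Total = €1,773.5137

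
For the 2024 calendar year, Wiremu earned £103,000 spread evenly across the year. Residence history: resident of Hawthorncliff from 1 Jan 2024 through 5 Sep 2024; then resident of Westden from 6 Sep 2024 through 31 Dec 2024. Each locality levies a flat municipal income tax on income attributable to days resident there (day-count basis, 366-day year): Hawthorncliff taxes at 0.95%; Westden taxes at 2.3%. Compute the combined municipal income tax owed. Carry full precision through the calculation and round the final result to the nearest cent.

Hawthorncliff, 1 Jan – 5 Sep 2024: 249 days → £103,000 × 0.95% × 249/366 = £665.7008
Westden, 6 Sep – 31 Dec 2024: 117 days → £103,000 × 2.3% × 117/366 = £757.3033
Total = £1,423.0041

£1,423.00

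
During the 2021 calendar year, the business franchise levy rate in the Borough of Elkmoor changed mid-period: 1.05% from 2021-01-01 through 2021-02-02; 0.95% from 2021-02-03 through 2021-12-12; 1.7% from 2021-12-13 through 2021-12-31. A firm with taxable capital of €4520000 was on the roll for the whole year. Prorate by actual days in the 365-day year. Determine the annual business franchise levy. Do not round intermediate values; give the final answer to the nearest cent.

€45113.32

2021-01-01 to 2021-02-02: 33 days at 1.05% → €4520000 × 1.05% × 33/365 = €4290.9041
2021-02-03 to 2021-12-12: 313 days at 0.95% → €4520000 × 0.95% × 313/365 = €36822.5205
2021-12-13 to 2021-12-31: 19 days at 1.7% → €4520000 × 1.7% × 19/365 = €3999.8904
Total = €45113.3151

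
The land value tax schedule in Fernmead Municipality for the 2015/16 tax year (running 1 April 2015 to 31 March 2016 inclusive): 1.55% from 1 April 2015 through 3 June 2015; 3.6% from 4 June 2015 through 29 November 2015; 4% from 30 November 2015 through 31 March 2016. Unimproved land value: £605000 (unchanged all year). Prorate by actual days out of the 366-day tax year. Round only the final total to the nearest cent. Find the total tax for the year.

£20424.54

1 April – 3 June 2015: 64 days at 1.55% → £605000 × 1.55% × 64/366 = £1639.7814
4 June – 29 November 2015: 179 days at 3.6% → £605000 × 3.6% × 179/366 = £10651.9672
30 November 2015 – 31 March 2016: 123 days at 4% → £605000 × 4% × 123/366 = £8132.7869
Total = £20424.5355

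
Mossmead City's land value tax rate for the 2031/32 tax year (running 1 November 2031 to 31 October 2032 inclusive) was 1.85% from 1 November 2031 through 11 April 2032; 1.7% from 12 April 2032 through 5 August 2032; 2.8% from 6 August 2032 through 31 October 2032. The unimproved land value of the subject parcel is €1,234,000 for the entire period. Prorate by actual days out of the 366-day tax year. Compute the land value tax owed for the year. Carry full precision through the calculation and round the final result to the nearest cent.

1 November 2031 – 11 April 2032: 163 days at 1.85% → €1,234,000 × 1.85% × 163/366 = €10,167.0137
12 April – 5 August 2032: 116 days at 1.7% → €1,234,000 × 1.7% × 116/366 = €6,648.7650
6 August – 31 October 2032: 87 days at 2.8% → €1,234,000 × 2.8% × 87/366 = €8,213.1803
Total = €25,028.9590

€25,028.96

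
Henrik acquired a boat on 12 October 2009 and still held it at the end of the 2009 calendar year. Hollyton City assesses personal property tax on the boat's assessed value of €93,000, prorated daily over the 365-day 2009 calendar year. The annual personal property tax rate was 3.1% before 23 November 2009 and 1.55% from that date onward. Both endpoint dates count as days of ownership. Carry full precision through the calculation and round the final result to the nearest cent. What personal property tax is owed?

€485.77

12 October – 22 November 2009: 42 days at 3.1% → €93,000 × 3.1% × 42/365 = €331.7425
23 November – 31 December 2009: 39 days at 1.55% → €93,000 × 1.55% × 39/365 = €154.0233
Total = €485.7658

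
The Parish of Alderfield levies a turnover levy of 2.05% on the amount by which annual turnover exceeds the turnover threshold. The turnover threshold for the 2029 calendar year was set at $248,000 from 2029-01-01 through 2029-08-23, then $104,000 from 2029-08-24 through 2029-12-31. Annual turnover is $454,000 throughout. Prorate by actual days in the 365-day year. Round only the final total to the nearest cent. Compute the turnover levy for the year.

$5,274.40

2029-01-01 to 2029-08-23: 235 days, exemption $248,000 → ($454,000 − $248,000) × 2.05% × 235/365 = $2,718.9178
2029-08-24 to 2029-12-31: 130 days, exemption $104,000 → ($454,000 − $104,000) × 2.05% × 130/365 = $2,555.4795
Total = $5,274.3973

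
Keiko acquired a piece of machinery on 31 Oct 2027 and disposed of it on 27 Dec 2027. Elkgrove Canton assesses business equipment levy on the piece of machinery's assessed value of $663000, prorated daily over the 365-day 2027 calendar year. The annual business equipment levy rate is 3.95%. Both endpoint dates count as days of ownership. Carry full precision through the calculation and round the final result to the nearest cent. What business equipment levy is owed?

$4161.46

Days held (31 Oct – 27 Dec 2027): 58 out of 365
Tax = $663000 × 3.95% × 58/365 = $4161.4603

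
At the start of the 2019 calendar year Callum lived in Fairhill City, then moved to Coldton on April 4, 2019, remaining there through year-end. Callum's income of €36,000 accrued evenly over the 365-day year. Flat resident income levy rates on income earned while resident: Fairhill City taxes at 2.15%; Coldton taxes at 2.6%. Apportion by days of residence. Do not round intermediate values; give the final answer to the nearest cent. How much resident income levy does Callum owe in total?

€894.72

Fairhill City, January 1 – April 3, 2019: 93 days → €36,000 × 2.15% × 93/365 = €197.2110
Coldton, April 4 – December 31, 2019: 272 days → €36,000 × 2.6% × 272/365 = €697.5123
Total = €894.7233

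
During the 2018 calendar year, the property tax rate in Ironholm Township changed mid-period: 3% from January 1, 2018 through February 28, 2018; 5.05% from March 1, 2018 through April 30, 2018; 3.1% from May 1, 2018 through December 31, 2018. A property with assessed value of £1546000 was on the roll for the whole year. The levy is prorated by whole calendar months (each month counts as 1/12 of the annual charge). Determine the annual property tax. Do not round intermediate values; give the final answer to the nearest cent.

£52692.83

January 1 – February 28, 2018: 2 months at 3% → £1546000 × 3% × 2/12 = £7730.0000
March 1 – April 30, 2018: 2 months at 5.05% → £1546000 × 5.05% × 2/12 = £13012.1667
May 1 – December 31, 2018: 8 months at 3.1% → £1546000 × 3.1% × 8/12 = £31950.6667
Total = £52692.8333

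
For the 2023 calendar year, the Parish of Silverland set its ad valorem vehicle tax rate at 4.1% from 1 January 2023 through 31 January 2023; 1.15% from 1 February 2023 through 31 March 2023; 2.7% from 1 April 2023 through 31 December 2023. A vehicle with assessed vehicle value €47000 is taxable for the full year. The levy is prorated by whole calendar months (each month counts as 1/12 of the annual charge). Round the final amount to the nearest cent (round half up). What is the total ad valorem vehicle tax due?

1 January – 31 January 2023: 1 month at 4.1% → €47000 × 4.1% × 1/12 = €160.5833
1 February – 31 March 2023: 2 months at 1.15% → €47000 × 1.15% × 2/12 = €90.0833
1 April – 31 December 2023: 9 months at 2.7% → €47000 × 2.7% × 9/12 = €951.7500
Total = €1202.4167

€1202.42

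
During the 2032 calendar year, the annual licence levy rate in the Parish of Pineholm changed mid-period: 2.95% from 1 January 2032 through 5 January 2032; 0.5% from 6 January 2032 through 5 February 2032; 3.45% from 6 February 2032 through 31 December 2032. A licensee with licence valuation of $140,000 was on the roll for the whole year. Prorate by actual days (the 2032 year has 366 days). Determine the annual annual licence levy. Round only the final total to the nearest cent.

1 January – 5 January 2032: 5 days at 2.95% → $140,000 × 2.95% × 5/366 = $56.4208
6 January – 5 February 2032: 31 days at 0.5% → $140,000 × 0.5% × 31/366 = $59.2896
6 February – 31 December 2032: 330 days at 3.45% → $140,000 × 3.45% × 330/366 = $4,354.9180
Total = $4,470.6284

$4,470.63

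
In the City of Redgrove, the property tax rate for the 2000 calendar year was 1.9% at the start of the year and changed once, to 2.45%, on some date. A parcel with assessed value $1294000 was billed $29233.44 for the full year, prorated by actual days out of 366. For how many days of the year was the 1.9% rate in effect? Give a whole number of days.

127 days

Let d = days at the first rate; then 366 − d days at the second rate.
$1294000 × [1.9%·d + 2.45%·(366−d)] / 366 = $29233.44
Solving gives d = 127, so the new rate took effect on 7 May 2000.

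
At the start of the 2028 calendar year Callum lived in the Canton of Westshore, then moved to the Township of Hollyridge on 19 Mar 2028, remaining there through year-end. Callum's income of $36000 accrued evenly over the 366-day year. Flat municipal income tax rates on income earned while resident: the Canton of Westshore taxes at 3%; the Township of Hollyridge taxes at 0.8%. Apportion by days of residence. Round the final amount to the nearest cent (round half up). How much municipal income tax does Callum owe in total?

$456.79

The Canton of Westshore, 1 Jan – 18 Mar 2028: 78 days → $36000 × 3% × 78/366 = $230.1639
The Township of Hollyridge, 19 Mar – 31 Dec 2028: 288 days → $36000 × 0.8% × 288/366 = $226.6230
Total = $456.7869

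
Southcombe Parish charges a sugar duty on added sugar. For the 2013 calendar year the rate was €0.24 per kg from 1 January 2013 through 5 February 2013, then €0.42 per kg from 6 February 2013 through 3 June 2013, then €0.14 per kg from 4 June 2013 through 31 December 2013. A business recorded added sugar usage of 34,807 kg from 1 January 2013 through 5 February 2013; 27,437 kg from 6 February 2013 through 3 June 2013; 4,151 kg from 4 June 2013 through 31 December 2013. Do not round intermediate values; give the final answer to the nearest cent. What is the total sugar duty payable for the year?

€20458.36

1 January – 5 February 2013: 34,807 kg at €0.24/kg → €8353.68
6 February – 3 June 2013: 27,437 kg at €0.42/kg → €11523.54
4 June – 31 December 2013: 4,151 kg at €0.14/kg → €581.14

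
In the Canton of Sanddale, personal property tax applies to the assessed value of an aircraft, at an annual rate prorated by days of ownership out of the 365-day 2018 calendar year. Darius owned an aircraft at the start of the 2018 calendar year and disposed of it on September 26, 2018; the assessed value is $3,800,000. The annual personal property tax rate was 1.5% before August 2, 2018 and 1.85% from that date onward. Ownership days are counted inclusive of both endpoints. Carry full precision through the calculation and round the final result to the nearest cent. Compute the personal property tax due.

January 1 – August 1, 2018: 213 days at 1.5% → $3,800,000 × 1.5% × 213/365 = $33,263.0137
August 2 – September 26, 2018: 56 days at 1.85% → $3,800,000 × 1.85% × 56/365 = $10,785.7534
Total = $44,048.7671

$44,048.77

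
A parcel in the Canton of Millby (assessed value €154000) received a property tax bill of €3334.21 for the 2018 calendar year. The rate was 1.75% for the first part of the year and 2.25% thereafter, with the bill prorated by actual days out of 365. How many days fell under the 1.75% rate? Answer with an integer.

Let d = days at the first rate; then 365 − d days at the second rate.
€154000 × [1.75%·d + 2.25%·(365−d)] / 365 = €3334.21
Solving gives d = 62, so the new rate took effect on March 4, 2018.

62 days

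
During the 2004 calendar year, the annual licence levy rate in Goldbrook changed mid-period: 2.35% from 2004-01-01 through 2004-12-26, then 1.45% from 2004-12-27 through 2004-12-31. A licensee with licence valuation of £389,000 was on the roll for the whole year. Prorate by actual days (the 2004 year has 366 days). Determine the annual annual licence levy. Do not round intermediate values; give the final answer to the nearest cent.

2004-01-01 to 2004-12-26: 361 days at 2.35% → £389,000 × 2.35% × 361/366 = £9,016.6161
2004-12-27 to 2004-12-31: 5 days at 1.45% → £389,000 × 1.45% × 5/366 = £77.0560
Total = £9,093.6721

£9,093.67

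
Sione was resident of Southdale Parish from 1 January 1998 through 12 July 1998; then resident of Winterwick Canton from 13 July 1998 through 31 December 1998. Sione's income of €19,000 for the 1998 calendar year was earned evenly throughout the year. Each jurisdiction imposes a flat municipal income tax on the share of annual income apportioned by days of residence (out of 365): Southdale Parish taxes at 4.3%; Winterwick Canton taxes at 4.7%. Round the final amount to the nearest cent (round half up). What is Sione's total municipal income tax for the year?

Southdale Parish, 1 January – 12 July 1998: 193 days → €19,000 × 4.3% × 193/365 = €432.0027
Winterwick Canton, 13 July – 31 December 1998: 172 days → €19,000 × 4.7% × 172/365 = €420.8110
Total = €852.8137

€852.81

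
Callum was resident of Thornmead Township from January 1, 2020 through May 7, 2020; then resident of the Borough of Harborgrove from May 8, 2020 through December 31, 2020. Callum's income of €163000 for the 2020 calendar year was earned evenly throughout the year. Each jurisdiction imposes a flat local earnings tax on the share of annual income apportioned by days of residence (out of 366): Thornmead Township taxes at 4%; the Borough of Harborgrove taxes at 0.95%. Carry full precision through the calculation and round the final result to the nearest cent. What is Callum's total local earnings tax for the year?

€3287.17

Thornmead Township, January 1 – May 7, 2020: 128 days → €163000 × 4% × 128/366 = €2280.2186
The Borough of Harborgrove, May 8 – December 31, 2020: 238 days → €163000 × 0.95% × 238/366 = €1006.9481
Total = €3287.1667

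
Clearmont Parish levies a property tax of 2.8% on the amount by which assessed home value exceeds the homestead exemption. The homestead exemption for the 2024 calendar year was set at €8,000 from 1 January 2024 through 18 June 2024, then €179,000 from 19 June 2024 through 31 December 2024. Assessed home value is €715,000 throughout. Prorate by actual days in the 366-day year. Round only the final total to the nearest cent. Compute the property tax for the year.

€17,231.93

1 January – 18 June 2024: 170 days, exemption €8,000 → (€715,000 − €8,000) × 2.8% × 170/366 = €9,194.8634
19 June – 31 December 2024: 196 days, exemption €179,000 → (€715,000 − €179,000) × 2.8% × 196/366 = €8,037.0710
Total = €17,231.9344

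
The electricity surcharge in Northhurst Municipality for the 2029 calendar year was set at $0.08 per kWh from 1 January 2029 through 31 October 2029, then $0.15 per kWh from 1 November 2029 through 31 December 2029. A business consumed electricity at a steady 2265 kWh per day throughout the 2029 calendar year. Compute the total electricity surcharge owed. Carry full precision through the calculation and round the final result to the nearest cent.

1 January – 31 October 2029: 304 days × 2265 kWh/day = 688,560 kWh at $0.08/kWh → $55084.80
1 November – 31 December 2029: 61 days × 2265 kWh/day = 138,165 kWh at $0.15/kWh → $20724.75

$75809.55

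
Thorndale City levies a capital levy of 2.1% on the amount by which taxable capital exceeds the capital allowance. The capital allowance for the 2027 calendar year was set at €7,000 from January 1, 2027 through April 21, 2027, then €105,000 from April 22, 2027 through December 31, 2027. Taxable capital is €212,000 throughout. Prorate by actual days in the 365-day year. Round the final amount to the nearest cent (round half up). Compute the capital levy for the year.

€2,872.86

January 1 – April 21, 2027: 111 days, exemption €7,000 → (€212,000 − €7,000) × 2.1% × 111/365 = €1,309.1918
April 22 – December 31, 2027: 254 days, exemption €105,000 → (€212,000 − €105,000) × 2.1% × 254/365 = €1,563.6658
Total = €2,872.8575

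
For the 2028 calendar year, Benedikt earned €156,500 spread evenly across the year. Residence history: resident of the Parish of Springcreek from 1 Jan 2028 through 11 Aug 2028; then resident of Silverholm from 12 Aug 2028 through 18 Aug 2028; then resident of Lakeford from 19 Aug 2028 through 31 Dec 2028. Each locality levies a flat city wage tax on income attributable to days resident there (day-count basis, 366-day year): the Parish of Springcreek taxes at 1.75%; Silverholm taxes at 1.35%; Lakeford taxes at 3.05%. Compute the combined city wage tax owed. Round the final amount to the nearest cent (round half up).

The Parish of Springcreek, 1 Jan – 11 Aug 2028: 224 days → €156,500 × 1.75% × 224/366 = €1,676.1749
Silverholm, 12 Aug – 18 Aug 2028: 7 days → €156,500 × 1.35% × 7/366 = €40.4078
Lakeford, 19 Aug – 31 Dec 2028: 135 days → €156,500 × 3.05% × 135/366 = €1,760.6250
Total = €3,477.2077

€3,477.21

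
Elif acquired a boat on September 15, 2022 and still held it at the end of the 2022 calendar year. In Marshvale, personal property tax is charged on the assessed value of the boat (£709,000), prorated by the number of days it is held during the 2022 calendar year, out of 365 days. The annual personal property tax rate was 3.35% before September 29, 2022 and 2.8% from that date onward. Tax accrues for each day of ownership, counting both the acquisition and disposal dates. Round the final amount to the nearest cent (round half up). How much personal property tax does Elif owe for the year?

£6,023.59

September 15 – September 28, 2022: 14 days at 3.35% → £709,000 × 3.35% × 14/365 = £911.0164
September 29 – December 31, 2022: 94 days at 2.8% → £709,000 × 2.8% × 94/365 = £5,112.5699
Total = £6,023.5863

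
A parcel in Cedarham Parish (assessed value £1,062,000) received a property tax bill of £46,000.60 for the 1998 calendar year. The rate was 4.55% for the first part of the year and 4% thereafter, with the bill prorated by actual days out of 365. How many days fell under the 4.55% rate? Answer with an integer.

Let d = days at the first rate; then 365 − d days at the second rate.
£1,062,000 × [4.55%·d + 4%·(365−d)] / 365 = £46,000.60
Solving gives d = 220, so the new rate took effect on 9 Aug 1998.

220 days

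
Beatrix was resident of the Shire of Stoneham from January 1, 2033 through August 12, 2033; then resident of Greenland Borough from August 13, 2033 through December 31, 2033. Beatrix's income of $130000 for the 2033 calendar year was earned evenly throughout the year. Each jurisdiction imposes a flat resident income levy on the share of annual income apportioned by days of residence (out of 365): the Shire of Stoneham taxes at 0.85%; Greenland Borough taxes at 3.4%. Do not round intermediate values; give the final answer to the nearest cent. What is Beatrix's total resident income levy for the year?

$2385.59

The Shire of Stoneham, January 1 – August 12, 2033: 224 days → $130000 × 0.85% × 224/365 = $678.1370
Greenland Borough, August 13 – December 31, 2033: 141 days → $130000 × 3.4% × 141/365 = $1707.4521
Total = $2385.5890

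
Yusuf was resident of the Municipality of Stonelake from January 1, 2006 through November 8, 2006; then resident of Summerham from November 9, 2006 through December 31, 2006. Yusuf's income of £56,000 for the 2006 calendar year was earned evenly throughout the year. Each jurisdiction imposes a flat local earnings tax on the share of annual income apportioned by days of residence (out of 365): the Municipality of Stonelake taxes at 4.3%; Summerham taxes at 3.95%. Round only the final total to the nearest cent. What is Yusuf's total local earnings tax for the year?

£2,379.54

The Municipality of Stonelake, January 1 – November 8, 2006: 312 days → £56,000 × 4.3% × 312/365 = £2,058.3452
Summerham, November 9 – December 31, 2006: 53 days → £56,000 × 3.95% × 53/365 = £321.1945
Total = £2,379.5397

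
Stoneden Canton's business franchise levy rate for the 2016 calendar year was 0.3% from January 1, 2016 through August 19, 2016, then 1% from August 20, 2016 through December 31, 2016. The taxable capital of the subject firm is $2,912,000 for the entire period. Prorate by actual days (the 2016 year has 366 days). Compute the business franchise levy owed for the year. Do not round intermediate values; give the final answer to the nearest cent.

January 1 – August 19, 2016: 232 days at 0.3% → $2,912,000 × 0.3% × 232/366 = $5,537.5738
August 20 – December 31, 2016: 134 days at 1% → $2,912,000 × 1% × 134/366 = $10,661.4208
Total = $16,198.9945

$16,198.99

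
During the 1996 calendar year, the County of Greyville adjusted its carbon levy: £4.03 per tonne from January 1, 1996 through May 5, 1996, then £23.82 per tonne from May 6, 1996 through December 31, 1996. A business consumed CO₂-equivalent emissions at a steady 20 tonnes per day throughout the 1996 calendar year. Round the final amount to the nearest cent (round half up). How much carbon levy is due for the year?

January 1 – May 5, 1996: 126 days × 20 tonnes/day = 2,520 tonnes at £4.03/tonne → £10,155.60
May 6 – December 31, 1996: 240 days × 20 tonnes/day = 4,800 tonnes at £23.82/tonne → £114,336.00

£124,491.60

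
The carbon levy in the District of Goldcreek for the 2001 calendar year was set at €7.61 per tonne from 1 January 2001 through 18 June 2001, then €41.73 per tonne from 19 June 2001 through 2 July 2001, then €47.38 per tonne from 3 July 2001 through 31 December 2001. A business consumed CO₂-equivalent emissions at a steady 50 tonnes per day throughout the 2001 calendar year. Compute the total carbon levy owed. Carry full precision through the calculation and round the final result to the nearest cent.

€524,673.50

1 January – 18 June 2001: 169 days × 50 tonnes/day = 8,450 tonnes at €7.61/tonne → €64,304.50
19 June – 2 July 2001: 14 days × 50 tonnes/day = 700 tonnes at €41.73/tonne → €29,211.00
3 July – 31 December 2001: 182 days × 50 tonnes/day = 9,100 tonnes at €47.38/tonne → €431,158.00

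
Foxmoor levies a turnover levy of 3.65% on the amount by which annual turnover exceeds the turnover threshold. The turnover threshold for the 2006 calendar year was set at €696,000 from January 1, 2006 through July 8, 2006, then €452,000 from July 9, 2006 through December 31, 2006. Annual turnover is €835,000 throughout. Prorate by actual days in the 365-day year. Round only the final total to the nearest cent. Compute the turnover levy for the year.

January 1 – July 8, 2006: 189 days, exemption €696,000 → (€835,000 − €696,000) × 3.65% × 189/365 = €2,627.1000
July 9 – December 31, 2006: 176 days, exemption €452,000 → (€835,000 − €452,000) × 3.65% × 176/365 = €6,740.8000
Total = €9,367.9000

€9,367.90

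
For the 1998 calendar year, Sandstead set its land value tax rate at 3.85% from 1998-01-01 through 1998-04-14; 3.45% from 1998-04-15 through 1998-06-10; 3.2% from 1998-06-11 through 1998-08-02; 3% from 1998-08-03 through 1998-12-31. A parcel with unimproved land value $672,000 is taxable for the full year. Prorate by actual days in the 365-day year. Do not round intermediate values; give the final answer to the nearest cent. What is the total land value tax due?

$22,454.93

1998-01-01 to 1998-04-14: 104 days at 3.85% → $672,000 × 3.85% × 104/365 = $7,371.7479
1998-04-15 to 1998-06-10: 57 days at 3.45% → $672,000 × 3.45% × 57/365 = $3,620.5151
1998-06-11 to 1998-08-02: 53 days at 3.2% → $672,000 × 3.2% × 53/365 = $3,122.4986
1998-08-03 to 1998-12-31: 151 days at 3% → $672,000 × 3% × 151/365 = $8,340.1644
Total = $22,454.9260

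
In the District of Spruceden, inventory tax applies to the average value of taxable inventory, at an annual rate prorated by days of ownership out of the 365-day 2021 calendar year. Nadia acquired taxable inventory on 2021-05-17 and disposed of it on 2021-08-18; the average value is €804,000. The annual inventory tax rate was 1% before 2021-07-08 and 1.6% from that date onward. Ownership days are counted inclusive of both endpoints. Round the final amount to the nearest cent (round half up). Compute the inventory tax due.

2021-05-17 to 2021-07-07: 52 days at 1% → €804,000 × 1% × 52/365 = €1,145.4247
2021-07-08 to 2021-08-18: 42 days at 1.6% → €804,000 × 1.6% × 42/365 = €1,480.2411
Total = €2,625.6658

€2,625.67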